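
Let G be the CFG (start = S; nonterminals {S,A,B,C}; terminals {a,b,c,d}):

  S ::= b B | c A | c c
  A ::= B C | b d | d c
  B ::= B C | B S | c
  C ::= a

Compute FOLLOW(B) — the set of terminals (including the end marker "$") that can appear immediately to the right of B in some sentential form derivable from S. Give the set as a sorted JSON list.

FIRST iteration:
[1]
  A via A→b d: +{b}
  A via A→d c: +{d}
  B via B→c: +{c}
  C via C→a: +{a}
  S via S→b B: +{b}
  S via S→c A: +{c}
  FIRST(S)={b,c}  FIRST(A)={b,d}  FIRST(B)={c}  FIRST(C)={a}
[2]
  A via A→B C: +{c}
  FIRST(S)={b,c}  FIRST(A)={b,c,d}  FIRST(B)={c}  FIRST(C)={a}
[3] (no change)
  FIRST(S)={b,c}  FIRST(A)={b,c,d}  FIRST(B)={c}  FIRST(C)={a}

FOLLOW sets:
initialize: $ ∈ FOLLOW(S)
[1]
  A→B C: FOLLOW(B) ⊇ FIRST(C) = {a}; new: +{a}
  B→B C: FOLLOW(C) ⊇ FOLLOW(B) ⊇ {a}; new: +{a}
  B→B S: FOLLOW(B) ⊇ FIRST(S) = {b,c}; new: +{b,c}
  B→B S: FOLLOW(S) ⊇ FOLLOW(B) ⊇ {a,b,c}; new: +{a,b,c}
  S→b B: FOLLOW(B) ⊇ FOLLOW(S) ⊇ {$,a,b,c}; new: +{$}
  S→c A: FOLLOW(A) ⊇ FOLLOW(S) ⊇ {$,a,b,c}; new: +{$,a,b,c}
  FOLLOW[S]={$,a,b,c}  FOLLOW[A]={$,a,b,c}  FOLLOW[B]={$,a,b,c}  FOLLOW[C]={a}
[2]
  A→B C: FOLLOW(C) ⊇ FOLLOW(A) ⊇ {$,a,b,c}; new: +{$,b,c}
  FOLLOW[S]={$,a,b,c}  FOLLOW[A]={$,a,b,c}  FOLLOW[B]={$,a,b,c}  FOLLOW[C]={$,a,b,c}
[3] (stable)
  FOLLOW[S]={$,a,b,c}  FOLLOW[A]={$,a,b,c}  FOLLOW[B]={$,a,b,c}  FOLLOW[C]={$,a,b,c}

FOLLOW(B) = ["$", "a", "b", "c"]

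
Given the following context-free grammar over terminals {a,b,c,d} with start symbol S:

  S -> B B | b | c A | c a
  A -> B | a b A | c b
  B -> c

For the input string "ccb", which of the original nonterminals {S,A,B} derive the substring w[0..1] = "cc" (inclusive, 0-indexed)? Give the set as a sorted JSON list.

Convert to CNF:
  S -> B B | T2 A | T2 T0 | b
  A -> T0 X3 | T2 T1 | c
  B -> c
  T0 -> a
  T1 -> b
  T2 -> c
  X3 -> T1 A

Fill CYK table bottom-up — only the sub-triangle for w[0..1]:
  T[0,0] 'c' = {A,B,T2}  orig:{A,B}
  T[1,1] 'c' = {A,B,T2}  orig:{A,B}
  T[0,1] 'cc' = {S}

Original NTs in T[0,1] deriving "cc": ["S"]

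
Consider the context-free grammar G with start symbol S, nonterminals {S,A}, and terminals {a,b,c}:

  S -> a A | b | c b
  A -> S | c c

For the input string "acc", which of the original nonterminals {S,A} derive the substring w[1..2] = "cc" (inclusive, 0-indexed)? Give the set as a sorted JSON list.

CNF form of G:
  S -> T0 A | T1 T2 | b
  A -> T0 A | T1 T1 | T1 T2 | b
  T0 -> a
  T1 -> c
  T2 -> b

Fill CYK table bottom-up (cells [i..j] with 1 ≤ i ≤ j ≤ 2 only):
  [1..1]={T1}  "c"  orig:{}
  [2..2]={T1}  "c"  orig:{}
  [1..2]={A}  "cc"

Original NTs in T[1,2] deriving "cc": ["A"]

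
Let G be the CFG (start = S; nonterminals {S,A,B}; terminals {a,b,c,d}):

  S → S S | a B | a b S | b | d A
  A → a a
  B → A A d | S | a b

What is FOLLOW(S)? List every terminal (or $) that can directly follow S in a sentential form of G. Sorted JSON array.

Compute FIRST by fixpoint:
round 1:
  A via A→a a: +{a}
  B via B→A A d: +{a}
  S via S→a B: +{a}
  S via S→b: +{b}
  S via S→d A: +{d}
  FIRST(S)={a,b,d}  FIRST(A)={a}  FIRST(B)={a}
round 2:
  B via B→S: +{b,d}
  FIRST(S)={a,b,d}  FIRST(A)={a}  FIRST(B)={a,b,d}
round 3: (stable)
  FIRST(S)={a,b,d}  FIRST(A)={a}  FIRST(B)={a,b,d}

Compute FOLLOW by fixpoint:
FOLLOW(S) := {$}
round 1:
  B→A A d: FOLLOW(A) ⊇ FIRST(A) = {a}; new: +{a}
  B→A A d: FOLLOW(A) ⊇ FIRST(d) = {d}; new: +{d}
  S→S S: FOLLOW(S) ⊇ FIRST(S) = {a,b,d}; new: +{a,b,d}
  S→a B: FOLLOW(B) ⊇ FOLLOW(S) ⊇ {$,a,b,d}; new: +{$,a,b,d}
  S→d A: FOLLOW(A) ⊇ FOLLOW(S) ⊇ {$,a,b,d}; new: +{$,b}
  FOLLOW(S)={$,a,b,d}  FOLLOW(A)={$,a,b,d}  FOLLOW(B)={$,a,b,d}
round 2: done
  FOLLOW(S)={$,a,b,d}  FOLLOW(A)={$,a,b,d}  FOLLOW(B)={$,a,b,d}

FOLLOW(S) = ["$", "a", "b", "d"]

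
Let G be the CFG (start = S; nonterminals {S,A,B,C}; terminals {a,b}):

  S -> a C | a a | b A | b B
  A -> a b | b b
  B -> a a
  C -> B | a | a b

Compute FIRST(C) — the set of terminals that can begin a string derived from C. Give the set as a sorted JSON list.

Compute FIRST by fixpoint:
iter 1:
  A via A→a b: +{a}
  A via A→b b: +{b}
  B via B→a a: +{a}
  C via C→B: +{a}
  S via S→a C: +{a}
  S via S→b A: +{b}
  FIRST(S)={a,b}  FIRST(A)={a,b}  FIRST(B)={a}  FIRST(C)={a}
iter 2: (stable)
  FIRST(S)={a,b}  FIRST(A)={a,b}  FIRST(B)={a}  FIRST(C)={a}

FIRST(C) = ["a"]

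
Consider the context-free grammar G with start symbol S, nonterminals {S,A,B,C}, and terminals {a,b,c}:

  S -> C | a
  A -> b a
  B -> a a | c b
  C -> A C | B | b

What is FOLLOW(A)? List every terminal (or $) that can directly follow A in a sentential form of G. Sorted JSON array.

FIRST sets, iterate to fixpoint:
[1]
  A via A→b a: +{b}
  B via B→a a: +{a}
  B via B→c b: +{c}
  C via C→A C: +{b}
  C via C→B: +{a,c}
  S via S→C: +{a,b,c}
  S: {a,b,c}  A: {b}  B: {a,c}  C: {a,b,c}
[2] (stable)
  S: {a,b,c}  A: {b}  B: {a,c}  C: {a,b,c}

Compute FOLLOW by fixpoint:
seed FOLLOW(S) with $
round 1:
  C→A C: FOLLOW(A) ⊇ FIRST(C) = {a,b,c}; new: +{a,b,c}
  S→C: FOLLOW(C) ⊇ FOLLOW(S) ⊇ {$}; new: +{$}
  FOLLOW[S]={$}  FOLLOW[A]={a,b,c}  FOLLOW[B]={}  FOLLOW[C]={$}
round 2:
  C→B: FOLLOW(B) ⊇ FOLLOW(C) ⊇ {$}; new: +{$}
  FOLLOW[S]={$}  FOLLOW[A]={a,b,c}  FOLLOW[B]={$}  FOLLOW[C]={$}
round 3: (no change)
  FOLLOW[S]={$}  FOLLOW[A]={a,b,c}  FOLLOW[B]={$}  FOLLOW[C]={$}

FOLLOW(A) = ["a", "b", "c"]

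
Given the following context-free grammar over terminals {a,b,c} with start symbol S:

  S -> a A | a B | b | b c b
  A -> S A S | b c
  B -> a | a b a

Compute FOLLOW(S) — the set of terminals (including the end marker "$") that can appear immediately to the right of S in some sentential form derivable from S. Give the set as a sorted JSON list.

FIRST iteration:
iter 1:
  A via A→b c: +{b}
  B via B→a: +{a}
  S via S→a A: +{a}
  S via S→b: +{b}
  FIRST(S)={a,b}  FIRST(A)={b}  FIRST(B)={a}
iter 2:
  A via A→S A S: +{a}
  FIRST(S)={a,b}  FIRST(A)={a,b}  FIRST(B)={a}
iter 3: — fixpoint
  FIRST(S)={a,b}  FIRST(A)={a,b}  FIRST(B)={a}

Compute FOLLOW by fixpoint:
initialize: $ ∈ FOLLOW(S)
[1]
  A→S A S: FOLLOW(S) ⊇ FIRST(A) = {a,b}; new: +{a,b}
  A→S A S: FOLLOW(A) ⊇ FIRST(S) = {a,b}; new: +{a,b}
  S→a A: FOLLOW(A) ⊇ FOLLOW(S) ⊇ {$,a,b}; new: +{$}
  S→a B: FOLLOW(B) ⊇ FOLLOW(S) ⊇ {$,a,b}; new: +{$,a,b}
  FOLLOW[S]={$,a,b}  FOLLOW[A]={$,a,b}  FOLLOW[B]={$,a,b}
[2] done
  FOLLOW[S]={$,a,b}  FOLLOW[A]={$,a,b}  FOLLOW[B]={$,a,b}

FOLLOW(S) = ["$", "a", "b"]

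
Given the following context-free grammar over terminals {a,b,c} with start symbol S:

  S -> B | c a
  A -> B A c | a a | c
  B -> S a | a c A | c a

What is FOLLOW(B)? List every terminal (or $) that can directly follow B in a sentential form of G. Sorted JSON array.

FIRST sets, iterate to fixpoint:
pass 1:
  A via A→a a: +{a}
  A via A→c: +{c}
  B via B→a c A: +{a}
  B via B→c a: +{c}
  S via S→B: +{a,c}
  FIRST[S]={a,c}  FIRST[A]={a,c}  FIRST[B]={a,c}
pass 2: — fixpoint
  FIRST[S]={a,c}  FIRST[A]={a,c}  FIRST[B]={a,c}

Compute FOLLOW by fixpoint:
initialize: $ ∈ FOLLOW(S)
[1]
  A→B A c: FOLLOW(B) ⊇ FIRST(A) = {a,c}; new: +{a,c}
  A→B A c: FOLLOW(A) ⊇ FIRST(c) = {c}; new: +{c}
  B→S a: FOLLOW(S) ⊇ FIRST(a) = {a}; new: +{a}
  B→a c A: FOLLOW(A) ⊇ FOLLOW(B) ⊇ {a,c}; new: +{a}
  S→B: FOLLOW(B) ⊇ FOLLOW(S) ⊇ {$,a}; new: +{$}
  FOLLOW[S]={$,a}  FOLLOW[A]={a,c}  FOLLOW[B]={$,a,c}
[2]
  B→a c A: FOLLOW(A) ⊇ FOLLOW(B) ⊇ {$,a,c}; new: +{$}
  FOLLOW[S]={$,a}  FOLLOW[A]={$,a,c}  FOLLOW[B]={$,a,c}
[3] — fixpoint
  FOLLOW[S]={$,a}  FOLLOW[A]={$,a,c}  FOLLOW[B]={$,a,c}

FOLLOW(B) = ["$", "a", "c"]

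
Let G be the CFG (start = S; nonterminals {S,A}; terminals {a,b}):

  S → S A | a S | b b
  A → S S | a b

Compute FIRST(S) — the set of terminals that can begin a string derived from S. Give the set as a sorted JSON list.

FIRST iteration:
iter 1:
  A via A→a b: +{a}
  S via S→a S: +{a}
  S via S→b b: +{b}
  S: {a,b}  A: {a}
iter 2:
  A via A→S S: +{b}
  S: {a,b}  A: {a,b}
iter 3: done
  S: {a,b}  A: {a,b}

FIRST(S) = ["a", "b"]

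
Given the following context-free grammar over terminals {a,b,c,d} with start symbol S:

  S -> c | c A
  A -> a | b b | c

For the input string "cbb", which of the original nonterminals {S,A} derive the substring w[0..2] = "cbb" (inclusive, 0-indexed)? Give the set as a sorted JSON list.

Convert to CNF:
  S -> T1 A | c
  A -> T0 T0 | a | c
  T0 -> b
  T1 -> c

CYK table (by increasing span) (cells [i..j] with 0 ≤ i ≤ j ≤ 2 only):
  cell(0,0) c: {A,S,T1}  orig:{A,S}
  cell(1,1) b: {T0}  orig:{}
  cell(2,2) b: {T0}  orig:{}
  cell(0,1) cb: ∅
  cell(1,2) bb: {A}
  cell(0,2) cbb: {S}

Original NTs in T[0,2] deriving "cbb": ["S"]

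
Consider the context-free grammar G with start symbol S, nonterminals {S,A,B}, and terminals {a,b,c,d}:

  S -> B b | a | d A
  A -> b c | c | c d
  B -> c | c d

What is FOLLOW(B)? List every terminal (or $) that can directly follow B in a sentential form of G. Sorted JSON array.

FIRST iteration:
[1]
  A via A→b c: +{b}
  A via A→c: +{c}
  B via B→c: +{c}
  S via S→B b: +{c}
  S via S→a: +{a}
  S via S→d A: +{d}
  FIRST[S]={a,c,d}  FIRST[A]={b,c}  FIRST[B]={c}
[2] done
  FIRST[S]={a,c,d}  FIRST[A]={b,c}  FIRST[B]={c}

FOLLOW sets:
seed FOLLOW(S) with $
round 1:
  S→B b: FOLLOW(B) ⊇ FIRST(b) = {b}; new: +{b}
  S→d A: FOLLOW(A) ⊇ FOLLOW(S) ⊇ {$}; new: +{$}
  S: {$}  A: {$}  B: {b}
round 2: done
  S: {$}  A: {$}  B: {b}

FOLLOW(B) = ["b"]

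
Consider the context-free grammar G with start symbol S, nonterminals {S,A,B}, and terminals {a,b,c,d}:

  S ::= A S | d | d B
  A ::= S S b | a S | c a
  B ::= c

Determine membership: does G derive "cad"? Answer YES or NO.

CNF form of G:
  S -> A S | T3 B | d
  A -> S X4 | T1 S | T2 T1
  B -> c
  T0 -> b
  T1 -> a
  T2 -> c
  T3 -> d
  X4 -> S T0

Fill CYK table bottom-up:
  [0..0]={B,T2}  "c"  orig:{B}
  [1..1]={T1}  "a"  orig:{}
  [2..2]={S,T3}  "d"  orig:{S}
  [0..1]={A}  "ca"
  [1..2]={A}  "ad"
  [0..2]={S}  "cad"

S ∈ T[0,2] ⇒ YES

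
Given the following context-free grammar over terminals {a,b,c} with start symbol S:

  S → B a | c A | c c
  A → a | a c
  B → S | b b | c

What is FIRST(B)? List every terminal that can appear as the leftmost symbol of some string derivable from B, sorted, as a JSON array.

FIRST iteration:
[1]
  A via A→a: +{a}
  B via B→b b: +{b}
  B via B→c: +{c}
  S via S→B a: +{b,c}
  S: {b,c}  A: {a}  B: {b,c}
[2] done
  S: {b,c}  A: {a}  B: {b,c}

FIRST(B) = ["b", "c"]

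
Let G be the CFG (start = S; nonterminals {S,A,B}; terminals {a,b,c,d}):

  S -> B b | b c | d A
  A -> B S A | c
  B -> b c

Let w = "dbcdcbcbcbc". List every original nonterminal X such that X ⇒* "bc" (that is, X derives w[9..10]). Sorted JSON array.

CNF form of G:
  S -> B T0 | T0 T1 | T2 A
  A -> B X3 | c
  B -> T0 T1
  T0 -> b
  T1 -> c
  T2 -> d
  X3 -> S A

Fill CYK table bottom-up, restricted to cells inside w[9..10]:
  cell(9,9) b: {T0}  orig:{}
  cell(10,10) c: {A,T1}  orig:{A}
  cell(9,10) bc: {B,S}

Original NTs in T[9,10] deriving "bc": ["B", "S"]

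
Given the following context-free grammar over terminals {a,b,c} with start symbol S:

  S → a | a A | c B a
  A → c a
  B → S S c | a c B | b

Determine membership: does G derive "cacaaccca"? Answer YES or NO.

Convert to CNF:
  S -> T0 X4 | T1 A | a
  A -> T0 T1
  B -> S X2 | T1 X3 | b
  T0 -> c
  T1 -> a
  X2 -> S T0
  X3 -> T0 B
  X4 -> B T1

CYK fill:
  T[0,0] 'c' = {T0}  orig:{}
  T[1,1] 'a' = {S,T1}  orig:{S}
  T[2,2] 'c' = {T0}  orig:{}
  T[3,3] 'a' = {S,T1}  orig:{S}
  T[4,4] 'a' = {S,T1}  orig:{S}
  T[5,5] 'c' = {T0}  orig:{}
  T[6,6] 'c' = {T0}  orig:{}
  T[7,7] 'c' = {T0}  orig:{}
  T[8,8] 'a' = {S,T1}  orig:{S}
  T[0,1] 'ca' = {A}
  T[1,2] 'ac' = {X2}  orig:{}
  T[2,3] 'ca' = {A}
  T[3,4] 'aa' = ∅
  T[4,5] 'ac' = {X2}  orig:{}
  T[5,6] 'cc' = ∅
  T[6,7] 'cc' = ∅
  T[7,8] 'ca' = {A}
  T[0,2] 'cac' = ∅
  T[1,3] 'aca' = {S}
  T[2,4] 'caa' = ∅
  T[3,5] 'aac' = {B}
  T[4,6] 'acc' = ∅
  T[5,7] 'ccc' = ∅
  T[6,8] 'cca' = ∅
  T[0,3] 'caca' = ∅
  T[1,4] 'acaa' = ∅
  T[2,5] 'caac' = {X3}  orig:{}
  T[3,6] 'aacc' = ∅
  T[4,7] 'accc' = ∅
  T[5,8] 'ccca' = ∅
  T[0,4] 'cacaa' = ∅
  T[1,5] 'acaac' = {B}
  T[2,6] 'caacc' = ∅
  T[3,7] 'aaccc' = ∅
  T[4,8] 'accca' = ∅
  T[0,5] 'cacaac' = {X3}  orig:{}
  T[1,6] 'acaacc' = ∅
  T[2,7] 'caaccc' = ∅
  T[3,8] 'aaccca' = ∅
  T[0,6] 'cacaacc' = ∅
  T[1,7] 'acaaccc' = ∅
  T[2,8] 'caaccca' = ∅
  T[0,7] 'cacaaccc' = ∅
  T[1,8] 'acaaccca' = ∅
  T[0,8] 'cacaaccca' = ∅

S ∉ T[0,8] ⇒ NO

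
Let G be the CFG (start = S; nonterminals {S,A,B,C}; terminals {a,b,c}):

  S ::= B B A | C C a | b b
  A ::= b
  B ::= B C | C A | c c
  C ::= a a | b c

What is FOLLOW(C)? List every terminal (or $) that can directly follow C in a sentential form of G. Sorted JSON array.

Compute FIRST by fixpoint:
[1]
  A via A→b: +{b}
  B via B→c c: +{c}
  C via C→a a: +{a}
  C via C→b c: +{b}
  S via S→B B A: +{c}
  S via S→C C a: +{a,b}
  FIRST(S)={a,b,c}  FIRST(A)={b}  FIRST(B)={c}  FIRST(C)={a,b}
[2]
  B via B→C A: +{a,b}
  FIRST(S)={a,b,c}  FIRST(A)={b}  FIRST(B)={a,b,c}  FIRST(C)={a,b}
[3] — fixpoint
  FIRST(S)={a,b,c}  FIRST(A)={b}  FIRST(B)={a,b,c}  FIRST(C)={a,b}

Compute FOLLOW by fixpoint:
seed FOLLOW(S) with $
round 1:
  B→B C: FOLLOW(B) ⊇ FIRST(C) = {a,b}; new: +{a,b}
  B→B C: FOLLOW(C) ⊇ FOLLOW(B) ⊇ {a,b}; new: +{a,b}
  B→C A: FOLLOW(A) ⊇ FOLLOW(B) ⊇ {a,b}; new: +{a,b}
  S→B B A: FOLLOW(B) ⊇ FIRST(B) = {a,b,c}; new: +{c}
  S→B B A: FOLLOW(A) ⊇ FOLLOW(S) ⊇ {$}; new: +{$}
  S: {$}  A: {$,a,b}  B: {a,b,c}  C: {a,b}
round 2:
  B→B C: FOLLOW(C) ⊇ FOLLOW(B) ⊇ {a,b,c}; new: +{c}
  B→C A: FOLLOW(A) ⊇ FOLLOW(B) ⊇ {a,b,c}; new: +{c}
  S: {$}  A: {$,a,b,c}  B: {a,b,c}  C: {a,b,c}
round 3: — fixpoint
  S: {$}  A: {$,a,b,c}  B: {a,b,c}  C: {a,b,c}

FOLLOW(C) = ["a", "b", "c"]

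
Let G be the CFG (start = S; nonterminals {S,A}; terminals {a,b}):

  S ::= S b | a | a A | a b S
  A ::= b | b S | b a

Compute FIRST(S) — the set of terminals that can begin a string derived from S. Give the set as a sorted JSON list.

Compute FIRST by fixpoint:
round 1:
  A via A→b: +{b}
  S via S→a: +{a}
  FIRST[S]={a}  FIRST[A]={b}
round 2: done
  FIRST[S]={a}  FIRST[A]={b}

FIRST(S) = ["a"]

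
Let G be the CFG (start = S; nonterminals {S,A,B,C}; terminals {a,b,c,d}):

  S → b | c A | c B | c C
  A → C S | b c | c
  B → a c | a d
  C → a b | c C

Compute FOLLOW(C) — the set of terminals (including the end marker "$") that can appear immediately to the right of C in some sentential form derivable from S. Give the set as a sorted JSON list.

Compute FIRST by fixpoint:
iter 1:
  A via A→b c: +{b}
  A via A→c: +{c}
  B via B→a c: +{a}
  C via C→a b: +{a}
  C via C→c C: +{c}
  S via S→b: +{b}
  S via S→c A: +{c}
  FIRST(S)={b,c}  FIRST(A)={b,c}  FIRST(B)={a}  FIRST(C)={a,c}
iter 2:
  A via A→C S: +{a}
  FIRST(S)={b,c}  FIRST(A)={a,b,c}  FIRST(B)={a}  FIRST(C)={a,c}
iter 3: — fixpoint
  FIRST(S)={b,c}  FIRST(A)={a,b,c}  FIRST(B)={a}  FIRST(C)={a,c}

FOLLOW iteration:
seed FOLLOW(S) with $
round 1:
  A→C S: FOLLOW(C) ⊇ FIRST(S) = {b,c}; new: +{b,c}
  S→c A: FOLLOW(A) ⊇ FOLLOW(S) ⊇ {$}; new: +{$}
  S→c B: FOLLOW(B) ⊇ FOLLOW(S) ⊇ {$}; new: +{$}
  S→c C: FOLLOW(C) ⊇ FOLLOW(S) ⊇ {$}; new: +{$}
  S: {$}  A: {$}  B: {$}  C: {$,b,c}
round 2: — fixpoint
  S: {$}  A: {$}  B: {$}  C: {$,b,c}

FOLLOW(C) = ["$", "b", "c"]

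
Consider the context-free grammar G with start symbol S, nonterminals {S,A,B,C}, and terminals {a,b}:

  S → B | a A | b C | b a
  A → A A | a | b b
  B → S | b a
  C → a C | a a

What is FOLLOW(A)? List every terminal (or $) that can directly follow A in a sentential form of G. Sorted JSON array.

FIRST sets, iterate to fixpoint:
pass 1:
  A via A→a: +{a}
  A via A→b b: +{b}
  B via B→b a: +{b}
  C via C→a C: +{a}
  S via S→B: +{b}
  S via S→a A: +{a}
  FIRST(S)={a,b}  FIRST(A)={a,b}  FIRST(B)={b}  FIRST(C)={a}
pass 2:
  B via B→S: +{a}
  FIRST(S)={a,b}  FIRST(A)={a,b}  FIRST(B)={a,b}  FIRST(C)={a}
pass 3: (no change)
  FIRST(S)={a,b}  FIRST(A)={a,b}  FIRST(B)={a,b}  FIRST(C)={a}

Compute FOLLOW by fixpoint:
FOLLOW(S) := {$}
round 1:
  A→A A: FOLLOW(A) ⊇ FIRST(A) = {a,b}; new: +{a,b}
  S→B: FOLLOW(B) ⊇ FOLLOW(S) ⊇ {$}; new: +{$}
  S→a A: FOLLOW(A) ⊇ FOLLOW(S) ⊇ {$}; new: +{$}
  S→b C: FOLLOW(C) ⊇ FOLLOW(S) ⊇ {$}; new: +{$}
  S: {$}  A: {$,a,b}  B: {$}  C: {$}
round 2: — fixpoint
  S: {$}  A: {$,a,b}  B: {$}  C: {$}

FOLLOW(A) = ["$", "a", "b"]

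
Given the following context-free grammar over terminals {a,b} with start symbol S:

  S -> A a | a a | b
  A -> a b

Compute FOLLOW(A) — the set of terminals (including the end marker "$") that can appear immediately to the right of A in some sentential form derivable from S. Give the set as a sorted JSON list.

FIRST sets, iterate to fixpoint:
[1]
  A via A→a b: +{a}
  S via S→A a: +{a}
  S via S→b: +{b}
  S: {a,b}  A: {a}
[2] — fixpoint
  S: {a,b}  A: {a}

FOLLOW iteration:
seed FOLLOW(S) with $
pass 1:
  S→A a: FOLLOW(A) ⊇ FIRST(a) = {a}; new: +{a}
  S: {$}  A: {a}
pass 2: done
  S: {$}  A: {a}

FOLLOW(A) = ["a"]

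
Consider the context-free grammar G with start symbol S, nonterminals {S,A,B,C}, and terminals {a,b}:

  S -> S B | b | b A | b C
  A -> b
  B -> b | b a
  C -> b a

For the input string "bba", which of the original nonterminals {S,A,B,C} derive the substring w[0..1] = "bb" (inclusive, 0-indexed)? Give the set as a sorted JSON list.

Convert to CNF:
  S -> S B | T0 A | T0 C | b
  A -> b
  B -> T0 T1 | b
  C -> T0 T1
  T0 -> b
  T1 -> a

CYK table (by increasing span) (cells [i..j] with 0 ≤ i ≤ j ≤ 1 only):
  [0..0]={A,B,S,T0}  "b"  orig:{A,B,S}
  [1..1]={A,B,S,T0}  "b"  orig:{A,B,S}
  [0..1]={S}  "bb"

Original NTs in T[0,1] deriving "bb": ["S"]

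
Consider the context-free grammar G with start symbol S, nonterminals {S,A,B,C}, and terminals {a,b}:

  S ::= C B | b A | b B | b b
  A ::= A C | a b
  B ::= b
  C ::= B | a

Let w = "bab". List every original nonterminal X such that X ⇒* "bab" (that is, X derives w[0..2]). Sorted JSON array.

CNF form of G:
  S -> C B | T1 A | T1 B | T1 T1
  A -> A C | T0 T1
  B -> b
  C -> a | b
  T0 -> a
  T1 -> b

Fill CYK table bottom-up (cells [i..j] with 0 ≤ i ≤ j ≤ 2 only):
  cell(0,0) b: {B,C,T1}  orig:{B,C}
  cell(1,1) a: {C,T0}  orig:{C}
  cell(2,2) b: {B,C,T1}  orig:{B,C}
  cell(0,1) ba: ∅
  cell(1,2) ab: {A,S}
  cell(0,2) bab: {S}

Original NTs in T[0,2] deriving "bab": ["S"]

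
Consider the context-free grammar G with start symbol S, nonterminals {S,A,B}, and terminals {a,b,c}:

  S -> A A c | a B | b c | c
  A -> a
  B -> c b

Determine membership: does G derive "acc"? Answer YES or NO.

Convert to CNF:
  S -> A X3 | T1 T0 | T2 B | c
  A -> a
  B -> T0 T1
  T0 -> c
  T1 -> b
  T2 -> a
  X3 -> A T0

Fill CYK table bottom-up:
  cell(0,0) a: {A,T2}  orig:{A}
  cell(1,1) c: {S,T0}  orig:{S}
  cell(2,2) c: {S,T0}  orig:{S}
  cell(0,1) ac: {X3}  orig:{}
  cell(1,2) cc: ∅
  cell(0,2) acc: ∅

S ∉ T[0,2] ⇒ NO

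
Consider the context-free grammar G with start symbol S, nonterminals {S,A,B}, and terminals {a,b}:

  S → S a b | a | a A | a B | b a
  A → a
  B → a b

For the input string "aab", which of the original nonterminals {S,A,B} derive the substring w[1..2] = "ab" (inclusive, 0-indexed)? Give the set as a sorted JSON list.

CNF form of G:
  S -> S X2 | T0 A | T0 B | T1 T0 | a
  A -> a
  B -> T0 T1
  T0 -> a
  T1 -> b
  X2 -> T0 T1

CYK table (by increasing span), restricted to cells inside w[1..2]:
  T[1,1] 'a' = {A,S,T0}  orig:{A,S}
  T[2,2] 'b' = {T1}  orig:{}
  T[1,2] 'ab' = {B,X2}  orig:{B}

Original NTs in T[1,2] deriving "ab": ["B"]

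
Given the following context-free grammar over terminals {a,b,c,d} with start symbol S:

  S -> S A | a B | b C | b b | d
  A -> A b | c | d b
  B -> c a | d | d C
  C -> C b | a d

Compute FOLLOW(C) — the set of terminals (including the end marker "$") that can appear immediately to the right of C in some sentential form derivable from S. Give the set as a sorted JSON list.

FIRST sets, iterate to fixpoint:
round 1:
  A via A→c: +{c}
  A via A→d b: +{d}
  B via B→c a: +{c}
  B via B→d: +{d}
  C via C→a d: +{a}
  S via S→a B: +{a}
  S via S→b C: +{b}
  S via S→d: +{d}
  FIRST(S)={a,b,d}  FIRST(A)={c,d}  FIRST(B)={c,d}  FIRST(C)={a}
round 2: — fixpoint
  FIRST(S)={a,b,d}  FIRST(A)={c,d}  FIRST(B)={c,d}  FIRST(C)={a}

FOLLOW sets:
FOLLOW(S) := {$}
pass 1:
  A→A b: FOLLOW(A) ⊇ FIRST(b) = {b}; new: +{b}
  C→C b: FOLLOW(C) ⊇ FIRST(b) = {b}; new: +{b}
  S→S A: FOLLOW(S) ⊇ FIRST(A) = {c,d}; new: +{c,d}
  S→S A: FOLLOW(A) ⊇ FOLLOW(S) ⊇ {$,c,d}; new: +{$,c,d}
  S→a B: FOLLOW(B) ⊇ FOLLOW(S) ⊇ {$,c,d}; new: +{$,c,d}
  S→b C: FOLLOW(C) ⊇ FOLLOW(S) ⊇ {$,c,d}; new: +{$,c,d}
  FOLLOW[S]={$,c,d}  FOLLOW[A]={$,b,c,d}  FOLLOW[B]={$,c,d}  FOLLOW[C]={$,b,c,d}
pass 2: — fixpoint
  FOLLOW[S]={$,c,d}  FOLLOW[A]={$,b,c,d}  FOLLOW[B]={$,c,d}  FOLLOW[C]={$,b,c,d}

FOLLOW(C) = ["$", "b", "c", "d"]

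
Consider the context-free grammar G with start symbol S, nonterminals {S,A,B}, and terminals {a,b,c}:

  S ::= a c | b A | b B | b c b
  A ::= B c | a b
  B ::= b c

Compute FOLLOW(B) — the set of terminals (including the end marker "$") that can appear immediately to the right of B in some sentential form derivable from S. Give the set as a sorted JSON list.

FIRST sets, iterate to fixpoint:
round 1:
  A via A→a b: +{a}
  B via B→b c: +{b}
  S via S→a c: +{a}
  S via S→b A: +{b}
  FIRST[S]={a,b}  FIRST[A]={a}  FIRST[B]={b}
round 2:
  A via A→B c: +{b}
  FIRST[S]={a,b}  FIRST[A]={a,b}  FIRST[B]={b}
round 3: done
  FIRST[S]={a,b}  FIRST[A]={a,b}  FIRST[B]={b}

Compute FOLLOW by fixpoint:
initialize: $ ∈ FOLLOW(S)
pass 1:
  A→B c: FOLLOW(B) ⊇ FIRST(c) = {c}; new: +{c}
  S→b A: FOLLOW(A) ⊇ FOLLOW(S) ⊇ {$}; new: +{$}
  S→b B: FOLLOW(B) ⊇ FOLLOW(S) ⊇ {$}; new: +{$}
  FOLLOW[S]={$}  FOLLOW[A]={$}  FOLLOW[B]={$,c}
pass 2: — fixpoint
  FOLLOW[S]={$}  FOLLOW[A]={$}  FOLLOW[B]={$,c}

FOLLOW(B) = ["$", "c"]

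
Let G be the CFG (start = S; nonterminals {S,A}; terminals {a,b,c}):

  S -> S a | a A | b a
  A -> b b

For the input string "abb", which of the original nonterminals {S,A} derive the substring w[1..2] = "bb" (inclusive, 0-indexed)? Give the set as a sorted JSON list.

Convert to CNF:
  S -> S T1 | T0 T1 | T1 A
  A -> T0 T0
  T0 -> b
  T1 -> a

CYK table (by increasing span) (cells [i..j] with 1 ≤ i ≤ j ≤ 2 only):
  [1..1]={T0}  "b"  orig:{}
  [2..2]={T0}  "b"  orig:{}
  [1..2]={A}  "bb"

Original NTs in T[1,2] deriving "bb": ["A"]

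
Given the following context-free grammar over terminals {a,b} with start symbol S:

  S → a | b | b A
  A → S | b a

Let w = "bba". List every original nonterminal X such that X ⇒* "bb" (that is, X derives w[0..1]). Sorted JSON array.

CNF form of G:
  S -> T0 A | a | b
  A -> T0 A | T0 T1 | a | b
  T0 -> b
  T1 -> a

Fill CYK table bottom-up, restricted to cells inside w[0..1]:
  cell(0,0) b: {A,S,T0}  orig:{A,S}
  cell(1,1) b: {A,S,T0}  orig:{A,S}
  cell(0,1) bb: {A,S}

Original NTs in T[0,1] deriving "bb": ["A", "S"]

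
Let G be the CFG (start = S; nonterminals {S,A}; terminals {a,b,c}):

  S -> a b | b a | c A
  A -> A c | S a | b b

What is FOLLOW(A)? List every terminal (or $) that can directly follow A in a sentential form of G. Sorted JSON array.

Compute FIRST by fixpoint:
[1]
  A via A→b b: +{b}
  S via S→a b: +{a}
  S via S→b a: +{b}
  S via S→c A: +{c}
  FIRST(S)={a,b,c}  FIRST(A)={b}
[2]
  A via A→S a: +{a,c}
  FIRST(S)={a,b,c}  FIRST(A)={a,b,c}
[3] (no change)
  FIRST(S)={a,b,c}  FIRST(A)={a,b,c}

FOLLOW iteration:
initialize: $ ∈ FOLLOW(S)
round 1:
  A→A c: FOLLOW(A) ⊇ FIRST(c) = {c}; new: +{c}
  A→S a: FOLLOW(S) ⊇ FIRST(a) = {a}; new: +{a}
  S→c A: FOLLOW(A) ⊇ FOLLOW(S) ⊇ {$,a}; new: +{$,a}
  FOLLOW(S)={$,a}  FOLLOW(A)={$,a,c}
round 2: — fixpoint
  FOLLOW(S)={$,a}  FOLLOW(A)={$,a,c}

FOLLOW(A) = ["$", "a", "c"]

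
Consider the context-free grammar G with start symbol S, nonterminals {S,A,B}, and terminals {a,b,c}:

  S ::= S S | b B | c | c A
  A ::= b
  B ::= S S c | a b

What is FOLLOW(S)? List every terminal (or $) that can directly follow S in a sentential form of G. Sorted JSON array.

FIRST sets, iterate to fixpoint:
iter 1:
  A via A→b: +{b}
  B via B→a b: +{a}
  S via S→b B: +{b}
  S via S→c: +{c}
  S: {b,c}  A: {b}  B: {a}
iter 2:
  B via B→S S c: +{b,c}
  S: {b,c}  A: {b}  B: {a,b,c}
iter 3: done
  S: {b,c}  A: {b}  B: {a,b,c}

FOLLOW iteration:
seed FOLLOW(S) with $
pass 1:
  B→S S c: FOLLOW(S) ⊇ FIRST(S) = {b,c}; new: +{b,c}
  S→b B: FOLLOW(B) ⊇ FOLLOW(S) ⊇ {$,b,c}; new: +{$,b,c}
  S→c A: FOLLOW(A) ⊇ FOLLOW(S) ⊇ {$,b,c}; new: +{$,b,c}
  S: {$,b,c}  A: {$,b,c}  B: {$,b,c}
pass 2: done
  S: {$,b,c}  A: {$,b,c}  B: {$,b,c}

FOLLOW(S) = ["$", "b", "c"]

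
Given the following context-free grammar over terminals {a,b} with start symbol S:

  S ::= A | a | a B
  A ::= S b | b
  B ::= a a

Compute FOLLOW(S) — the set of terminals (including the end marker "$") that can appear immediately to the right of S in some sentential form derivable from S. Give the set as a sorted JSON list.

FIRST sets, iterate to fixpoint:
iter 1:
  A via A→b: +{b}
  B via B→a a: +{a}
  S via S→A: +{b}
  S via S→a: +{a}
  FIRST(S)={a,b}  FIRST(A)={b}  FIRST(B)={a}
iter 2:
  A via A→S b: +{a}
  FIRST(S)={a,b}  FIRST(A)={a,b}  FIRST(B)={a}
iter 3: — fixpoint
  FIRST(S)={a,b}  FIRST(A)={a,b}  FIRST(B)={a}

FOLLOW sets:
initialize: $ ∈ FOLLOW(S)
pass 1:
  A→S b: FOLLOW(S) ⊇ FIRST(b) = {b}; new: +{b}
  S→A: FOLLOW(A) ⊇ FOLLOW(S) ⊇ {$,b}; new: +{$,b}
  S→a B: FOLLOW(B) ⊇ FOLLOW(S) ⊇ {$,b}; new: +{$,b}
  FOLLOW[S]={$,b}  FOLLOW[A]={$,b}  FOLLOW[B]={$,b}
pass 2: (stable)
  FOLLOW[S]={$,b}  FOLLOW[A]={$,b}  FOLLOW[B]={$,b}

FOLLOW(S) = ["$", "b"]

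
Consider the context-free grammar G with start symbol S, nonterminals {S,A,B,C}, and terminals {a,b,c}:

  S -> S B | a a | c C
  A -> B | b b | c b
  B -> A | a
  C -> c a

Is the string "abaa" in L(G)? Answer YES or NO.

CNF form of G:
  S -> S B | T1 C | T2 T2
  A -> T0 T0 | T1 T0 | a
  B -> T0 T0 | T1 T0 | a
  C -> T1 T2
  T0 -> b
  T1 -> c
  T2 -> a

CYK table (by increasing span):
  [0..0]={A,B,T2}  "a"  orig:{A,B}
  [1..1]={T0}  "b"  orig:{}
  [2..2]={A,B,T2}  "a"  orig:{A,B}
  [3..3]={A,B,T2}  "a"  orig:{A,B}
  [0..1]=∅  "ab"
  [1..2]=∅  "ba"
  [2..3]={S}  "aa"
  [0..2]=∅  "aba"
  [1..3]=∅  "baa"
  [0..3]=∅  "abaa"

S ∉ T[0,3] ⇒ NO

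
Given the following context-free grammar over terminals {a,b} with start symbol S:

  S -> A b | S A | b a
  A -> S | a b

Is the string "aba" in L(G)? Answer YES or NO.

CNF form of G:
  S -> A T0 | S A | T0 T1
  A -> A T0 | S A | T0 T1 | T1 T0
  T0 -> b
  T1 -> a

Fill CYK table bottom-up:
  T[0,0] 'a' = {T1}  orig:{}
  T[1,1] 'b' = {T0}  orig:{}
  T[2,2] 'a' = {T1}  orig:{}
  T[0,1] 'ab' = {A}
  T[1,2] 'ba' = {A,S}
  T[0,2] 'aba' = ∅

S ∉ T[0,2] ⇒ NO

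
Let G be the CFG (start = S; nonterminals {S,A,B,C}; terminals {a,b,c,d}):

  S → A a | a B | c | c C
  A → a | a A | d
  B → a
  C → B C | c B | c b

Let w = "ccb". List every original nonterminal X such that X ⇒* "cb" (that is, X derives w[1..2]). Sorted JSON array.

Convert to CNF:
  S -> A T0 | T0 B | T1 C | c
  A -> T0 A | a | d
  B -> a
  C -> B C | T1 B | T1 T2
  T0 -> a
  T1 -> c
  T2 -> b

CYK table (by increasing span), restricted to cells inside w[1..2]:
  [1..1]={S,T1}  "c"  orig:{S}
  [2..2]={T2}  "b"  orig:{}
  [1..2]={C}  "cb"

Original NTs in T[1,2] deriving "cb": ["C"]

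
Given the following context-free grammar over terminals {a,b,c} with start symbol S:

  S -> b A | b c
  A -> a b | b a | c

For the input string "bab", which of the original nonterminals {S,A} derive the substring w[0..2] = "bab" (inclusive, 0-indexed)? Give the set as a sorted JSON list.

Convert to CNF:
  S -> T1 A | T1 T2
  A -> T0 T1 | T1 T0 | c
  T0 -> a
  T1 -> b
  T2 -> c

CYK table (by increasing span) (cells [i..j] with 0 ≤ i ≤ j ≤ 2 only):
  [0..0]={T1}  "b"  orig:{}
  [1..1]={T0}  "a"  orig:{}
  [2..2]={T1}  "b"  orig:{}
  [0..1]={A}  "ba"
  [1..2]={A}  "ab"
  [0..2]={S}  "bab"

Original NTs in T[0,2] deriving "bab": ["S"]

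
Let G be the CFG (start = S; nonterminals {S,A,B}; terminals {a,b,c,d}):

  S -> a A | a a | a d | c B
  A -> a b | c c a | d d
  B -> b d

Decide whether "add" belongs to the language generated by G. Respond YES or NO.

CNF form of G:
  S -> T0 A | T0 T0 | T0 T3 | T2 B
  A -> T0 T1 | T2 X4 | T3 T3
  B -> T1 T3
  T0 -> a
  T1 -> b
  T2 -> c
  T3 -> d
  X4 -> T2 T0

Fill CYK table bottom-up:
  [0..0]={T0}  "a"  orig:{}
  [1..1]={T3}  "d"  orig:{}
  [2..2]={T3}  "d"  orig:{}
  [0..1]={S}  "ad"
  [1..2]={A}  "dd"
  [0..2]={S}  "add"

S ∈ T[0,2] ⇒ YES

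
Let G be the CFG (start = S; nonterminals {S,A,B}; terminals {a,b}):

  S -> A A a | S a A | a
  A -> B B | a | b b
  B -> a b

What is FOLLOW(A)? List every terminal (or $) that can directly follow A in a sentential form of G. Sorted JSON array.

FIRST sets, iterate to fixpoint:
pass 1:
  A via A→a: +{a}
  A via A→b b: +{b}
  B via B→a b: +{a}
  S via S→A A a: +{a,b}
  S: {a,b}  A: {a,b}  B: {a}
pass 2: — fixpoint
  S: {a,b}  A: {a,b}  B: {a}

FOLLOW sets:
seed FOLLOW(S) with $
pass 1:
  A→B B: FOLLOW(B) ⊇ FIRST(B) = {a}; new: +{a}
  S→A A a: FOLLOW(A) ⊇ FIRST(A) = {a,b}; new: +{a,b}
  S→S a A: FOLLOW(S) ⊇ FIRST(a) = {a}; new: +{a}
  S→S a A: FOLLOW(A) ⊇ FOLLOW(S) ⊇ {$,a}; new: +{$}
  FOLLOW(S)={$,a}  FOLLOW(A)={$,a,b}  FOLLOW(B)={a}
pass 2:
  A→B B: FOLLOW(B) ⊇ FOLLOW(A) ⊇ {$,a,b}; new: +{$,b}
  FOLLOW(S)={$,a}  FOLLOW(A)={$,a,b}  FOLLOW(B)={$,a,b}
pass 3: (no change)
  FOLLOW(S)={$,a}  FOLLOW(A)={$,a,b}  FOLLOW(B)={$,a,b}

FOLLOW(A) = ["$", "a", "b"]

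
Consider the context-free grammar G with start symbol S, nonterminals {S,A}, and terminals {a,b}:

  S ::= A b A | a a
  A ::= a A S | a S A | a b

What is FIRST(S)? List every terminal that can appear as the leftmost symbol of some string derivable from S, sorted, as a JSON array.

FIRST iteration:
round 1:
  A via A→a A S: +{a}
  S via S→A b A: +{a}
  FIRST[S]={a}  FIRST[A]={a}
round 2: (stable)
  FIRST[S]={a}  FIRST[A]={a}

FIRST(S) = ["a"]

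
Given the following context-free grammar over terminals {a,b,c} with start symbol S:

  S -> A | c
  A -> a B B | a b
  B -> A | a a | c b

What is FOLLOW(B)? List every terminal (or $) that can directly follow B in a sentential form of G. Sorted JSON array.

Compute FIRST by fixpoint:
iter 1:
  A via A→a B B: +{a}
  B via B→A: +{a}
  B via B→c b: +{c}
  S via S→A: +{a}
  S via S→c: +{c}
  FIRST[S]={a,c}  FIRST[A]={a}  FIRST[B]={a,c}
iter 2: — fixpoint
  FIRST[S]={a,c}  FIRST[A]={a}  FIRST[B]={a,c}

Compute FOLLOW by fixpoint:
FOLLOW(S) := {$}
pass 1:
  A→a B B: FOLLOW(B) ⊇ FIRST(B) = {a,c}; new: +{a,c}
  B→A: FOLLOW(A) ⊇ FOLLOW(B) ⊇ {a,c}; new: +{a,c}
  S→A: FOLLOW(A) ⊇ FOLLOW(S) ⊇ {$}; new: +{$}
  FOLLOW(S)={$}  FOLLOW(A)={$,a,c}  FOLLOW(B)={a,c}
pass 2:
  A→a B B: FOLLOW(B) ⊇ FOLLOW(A) ⊇ {$,a,c}; new: +{$}
  FOLLOW(S)={$}  FOLLOW(A)={$,a,c}  FOLLOW(B)={$,a,c}
pass 3: done
  FOLLOW(S)={$}  FOLLOW(A)={$,a,c}  FOLLOW(B)={$,a,c}

FOLLOW(B) = ["$", "a", "c"]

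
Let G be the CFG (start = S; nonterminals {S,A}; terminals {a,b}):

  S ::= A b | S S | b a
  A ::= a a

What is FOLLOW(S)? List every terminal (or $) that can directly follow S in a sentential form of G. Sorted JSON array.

FIRST iteration:
round 1:
  A via A→a a: +{a}
  S via S→A b: +{a}
  S via S→b a: +{b}
  FIRST[S]={a,b}  FIRST[A]={a}
round 2: (stable)
  FIRST[S]={a,b}  FIRST[A]={a}

FOLLOW sets:
seed FOLLOW(S) with $
[1]
  S→A b: FOLLOW(A) ⊇ FIRST(b) = {b}; new: +{b}
  S→S S: FOLLOW(S) ⊇ FIRST(S) = {a,b}; new: +{a,b}
  FOLLOW[S]={$,a,b}  FOLLOW[A]={b}
[2] (no change)
  FOLLOW[S]={$,a,b}  FOLLOW[A]={b}

FOLLOW(S) = ["$", "a", "b"]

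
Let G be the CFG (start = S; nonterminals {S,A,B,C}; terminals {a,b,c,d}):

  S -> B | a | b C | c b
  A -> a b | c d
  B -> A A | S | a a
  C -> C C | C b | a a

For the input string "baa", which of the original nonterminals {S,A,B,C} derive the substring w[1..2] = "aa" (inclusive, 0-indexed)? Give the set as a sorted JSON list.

Convert to CNF:
  S -> A A | T0 T0 | T1 C | T2 T1 | a
  A -> T0 T1 | T2 T3
  B -> A A | T0 T0 | T1 C | T2 T1 | a
  C -> C C | C T1 | T0 T0
  T0 -> a
  T1 -> b
  T2 -> c
  T3 -> d

CYK table (by increasing span), restricted to cells inside w[1..2]:
  T[1,1] 'a' = {B,S,T0}  orig:{B,S}
  T[2,2] 'a' = {B,S,T0}  orig:{B,S}
  T[1,2] 'aa' = {B,C,S}

Original NTs in T[1,2] deriving "aa": ["B", "C", "S"]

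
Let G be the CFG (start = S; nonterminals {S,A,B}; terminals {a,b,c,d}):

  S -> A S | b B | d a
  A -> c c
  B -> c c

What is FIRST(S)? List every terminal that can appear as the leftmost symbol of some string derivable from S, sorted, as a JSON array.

FIRST iteration:
pass 1:
  A via A→c c: +{c}
  B via B→c c: +{c}
  S via S→A S: +{c}
  S via S→b B: +{b}
  S via S→d a: +{d}
  FIRST[S]={b,c,d}  FIRST[A]={c}  FIRST[B]={c}
pass 2: — fixpoint
  FIRST[S]={b,c,d}  FIRST[A]={c}  FIRST[B]={c}

FIRST(S) = ["b", "c", "d"]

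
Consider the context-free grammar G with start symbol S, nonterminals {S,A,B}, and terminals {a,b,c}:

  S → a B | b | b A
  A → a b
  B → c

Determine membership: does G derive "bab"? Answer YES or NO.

CNF form of G:
  S -> T0 B | T1 A | b
  A -> T0 T1
  B -> c
  T0 -> a
  T1 -> b

CYK table (by increasing span):
  T[0,0] 'b' = {S,T1}  orig:{S}
  T[1,1] 'a' = {T0}  orig:{}
  T[2,2] 'b' = {S,T1}  orig:{S}
  T[0,1] 'ba' = ∅
  T[1,2] 'ab' = {A}
  T[0,2] 'bab' = {S}

S ∈ T[0,2] ⇒ YES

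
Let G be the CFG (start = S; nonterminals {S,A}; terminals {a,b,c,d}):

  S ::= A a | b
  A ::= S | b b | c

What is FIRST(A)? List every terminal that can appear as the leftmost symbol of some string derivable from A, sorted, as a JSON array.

Compute FIRST by fixpoint:
pass 1:
  A via A→b b: +{b}
  A via A→c: +{c}
  S via S→A a: +{b,c}
  FIRST[S]={b,c}  FIRST[A]={b,c}
pass 2: done
  FIRST[S]={b,c}  FIRST[A]={b,c}

FIRST(A) = ["b", "c"]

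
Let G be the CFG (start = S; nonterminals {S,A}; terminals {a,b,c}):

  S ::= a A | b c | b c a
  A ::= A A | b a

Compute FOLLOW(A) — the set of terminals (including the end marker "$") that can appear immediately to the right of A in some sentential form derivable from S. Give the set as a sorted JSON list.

FIRST sets, iterate to fixpoint:
round 1:
  A via A→b a: +{b}
  S via S→a A: +{a}
  S via S→b c: +{b}
  S: {a,b}  A: {b}
round 2: (stable)
  S: {a,b}  A: {b}

Compute FOLLOW by fixpoint:
initialize: $ ∈ FOLLOW(S)
[1]
  A→A A: FOLLOW(A) ⊇ FIRST(A) = {b}; new: +{b}
  S→a A: FOLLOW(A) ⊇ FOLLOW(S) ⊇ {$}; new: +{$}
  FOLLOW(S)={$}  FOLLOW(A)={$,b}
[2] done
  FOLLOW(S)={$}  FOLLOW(A)={$,b}

FOLLOW(A) = ["$", "b"]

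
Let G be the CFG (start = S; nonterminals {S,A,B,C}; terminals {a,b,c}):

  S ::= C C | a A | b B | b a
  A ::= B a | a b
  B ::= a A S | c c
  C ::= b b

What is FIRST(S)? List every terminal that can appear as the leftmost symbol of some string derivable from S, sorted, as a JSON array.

FIRST iteration:
iter 1:
  A via A→a b: +{a}
  B via B→a A S: +{a}
  B via B→c c: +{c}
  C via C→b b: +{b}
  S via S→C C: +{b}
  S via S→a A: +{a}
  S: {a,b}  A: {a}  B: {a,c}  C: {b}
iter 2:
  A via A→B a: +{c}
  S: {a,b}  A: {a,c}  B: {a,c}  C: {b}
iter 3: (no change)
  S: {a,b}  A: {a,c}  B: {a,c}  C: {b}

FIRST(S) = ["a", "b"]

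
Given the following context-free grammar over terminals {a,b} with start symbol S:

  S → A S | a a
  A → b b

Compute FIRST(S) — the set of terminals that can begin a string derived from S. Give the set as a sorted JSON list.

FIRST sets, iterate to fixpoint:
[1]
  A via A→b b: +{b}
  S via S→A S: +{b}
  S via S→a a: +{a}
  FIRST[S]={a,b}  FIRST[A]={b}
[2] done
  FIRST[S]={a,b}  FIRST[A]={b}

FIRST(S) = ["a", "b"]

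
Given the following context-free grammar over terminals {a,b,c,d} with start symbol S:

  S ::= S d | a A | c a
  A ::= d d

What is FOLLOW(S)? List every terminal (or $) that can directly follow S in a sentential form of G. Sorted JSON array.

FIRST iteration:
round 1:
  A via A→d d: +{d}
  S via S→a A: +{a}
  S via S→c a: +{c}
  FIRST(S)={a,c}  FIRST(A)={d}
round 2: — fixpoint
  FIRST(S)={a,c}  FIRST(A)={d}

FOLLOW sets:
seed FOLLOW(S) with $
pass 1:
  S→S d: FOLLOW(S) ⊇ FIRST(d) = {d}; new: +{d}
  S→a A: FOLLOW(A) ⊇ FOLLOW(S) ⊇ {$,d}; new: +{$,d}
  S: {$,d}  A: {$,d}
pass 2: done
  S: {$,d}  A: {$,d}

FOLLOW(S) = ["$", "d"]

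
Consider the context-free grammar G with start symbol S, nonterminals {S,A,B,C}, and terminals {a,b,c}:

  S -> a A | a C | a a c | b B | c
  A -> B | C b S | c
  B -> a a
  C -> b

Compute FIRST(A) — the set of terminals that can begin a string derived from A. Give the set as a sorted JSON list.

Compute FIRST by fixpoint:
iter 1:
  A via A→c: +{c}
  B via B→a a: +{a}
  C via C→b: +{b}
  S via S→a A: +{a}
  S via S→b B: +{b}
  S via S→c: +{c}
  FIRST[S]={a,b,c}  FIRST[A]={c}  FIRST[B]={a}  FIRST[C]={b}
iter 2:
  A via A→B: +{a}
  A via A→C b S: +{b}
  FIRST[S]={a,b,c}  FIRST[A]={a,b,c}  FIRST[B]={a}  FIRST[C]={b}
iter 3: (stable)
  FIRST[S]={a,b,c}  FIRST[A]={a,b,c}  FIRST[B]={a}  FIRST[C]={b}

FIRST(A) = ["a", "b", "c"]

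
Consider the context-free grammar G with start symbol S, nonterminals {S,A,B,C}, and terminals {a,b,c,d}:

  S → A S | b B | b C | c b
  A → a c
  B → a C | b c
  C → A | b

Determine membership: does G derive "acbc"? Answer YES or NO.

CNF form of G:
  S -> A S | T1 T2 | T2 B | T2 C
  A -> T0 T1
  B -> T0 C | T2 T1
  C -> T0 T1 | b
  T0 -> a
  T1 -> c
  T2 -> b

CYK fill:
  cell(0,0) a: {T0}  orig:{}
  cell(1,1) c: {T1}  orig:{}
  cell(2,2) b: {C,T2}  orig:{C}
  cell(3,3) c: {T1}  orig:{}
  cell(0,1) ac: {A,C}
  cell(1,2) cb: {S}
  cell(2,3) bc: {B}
  cell(0,2) acb: ∅
  cell(1,3) cbc: ∅
  cell(0,3) acbc: ∅

S ∉ T[0,3] ⇒ NO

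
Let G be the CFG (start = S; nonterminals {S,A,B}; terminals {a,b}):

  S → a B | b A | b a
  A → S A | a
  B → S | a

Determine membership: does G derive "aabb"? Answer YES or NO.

Convert to CNF:
  S -> T0 B | T1 A | T1 T0
  A -> S A | a
  B -> T0 B | T1 A | T1 T0 | a
  T0 -> a
  T1 -> b

CYK table (by increasing span):
  [0..0]={A,B,T0}  "a"  orig:{A,B}
  [1..1]={A,B,T0}  "a"  orig:{A,B}
  [2..2]={T1}  "b"  orig:{}
  [3..3]={T1}  "b"  orig:{}
  [0..1]={B,S}  "aa"
  [1..2]=∅  "ab"
  [2..3]=∅  "bb"
  [0..2]=∅  "aab"
  [1..3]=∅  "abb"
  [0..3]=∅  "aabb"

S ∉ T[0,3] ⇒ NO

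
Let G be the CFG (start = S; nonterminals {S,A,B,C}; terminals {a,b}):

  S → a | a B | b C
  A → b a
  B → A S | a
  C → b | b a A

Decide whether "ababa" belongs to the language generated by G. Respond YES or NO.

Convert to CNF:
  S -> T0 C | T1 B | a
  A -> T0 T1
  B -> A S | a
  C -> T0 X2 | b
  T0 -> b
  T1 -> a
  X2 -> T1 A

CYK fill:
  cell(0,0) a: {B,S,T1}  orig:{B,S}
  cell(1,1) b: {C,T0}  orig:{C}
  cell(2,2) a: {B,S,T1}  orig:{B,S}
  cell(3,3) b: {C,T0}  orig:{C}
  cell(4,4) a: {B,S,T1}  orig:{B,S}
  cell(0,1) ab: ∅
  cell(1,2) ba: {A}
  cell(2,3) ab: ∅
  cell(3,4) ba: {A}
  cell(0,2) aba: {X2}  orig:{}
  cell(1,3) bab: ∅
  cell(2,4) aba: {X2}  orig:{}
  cell(0,3) abab: ∅
  cell(1,4) baba: {C}
  cell(0,4) ababa: ∅

S ∉ T[0,4] ⇒ NO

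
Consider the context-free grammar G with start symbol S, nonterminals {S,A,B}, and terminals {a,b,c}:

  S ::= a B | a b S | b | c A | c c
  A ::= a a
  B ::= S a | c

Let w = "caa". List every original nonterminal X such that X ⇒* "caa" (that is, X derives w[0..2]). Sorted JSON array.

Convert to CNF:
  S -> T0 B | T0 X3 | T2 A | T2 T2 | b
  A -> T0 T0
  B -> S T0 | c
  T0 -> a
  T1 -> b
  T2 -> c
  X3 -> T1 S

Fill CYK table bottom-up (cells [i..j] with 0 ≤ i ≤ j ≤ 2 only):
  [0..0]={B,T2}  "c"  orig:{B}
  [1..1]={T0}  "a"  orig:{}
  [2..2]={T0}  "a"  orig:{}
  [0..1]=∅  "ca"
  [1..2]={A}  "aa"
  [0..2]={S}  "caa"

Original NTs in T[0,2] deriving "caa": ["S"]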